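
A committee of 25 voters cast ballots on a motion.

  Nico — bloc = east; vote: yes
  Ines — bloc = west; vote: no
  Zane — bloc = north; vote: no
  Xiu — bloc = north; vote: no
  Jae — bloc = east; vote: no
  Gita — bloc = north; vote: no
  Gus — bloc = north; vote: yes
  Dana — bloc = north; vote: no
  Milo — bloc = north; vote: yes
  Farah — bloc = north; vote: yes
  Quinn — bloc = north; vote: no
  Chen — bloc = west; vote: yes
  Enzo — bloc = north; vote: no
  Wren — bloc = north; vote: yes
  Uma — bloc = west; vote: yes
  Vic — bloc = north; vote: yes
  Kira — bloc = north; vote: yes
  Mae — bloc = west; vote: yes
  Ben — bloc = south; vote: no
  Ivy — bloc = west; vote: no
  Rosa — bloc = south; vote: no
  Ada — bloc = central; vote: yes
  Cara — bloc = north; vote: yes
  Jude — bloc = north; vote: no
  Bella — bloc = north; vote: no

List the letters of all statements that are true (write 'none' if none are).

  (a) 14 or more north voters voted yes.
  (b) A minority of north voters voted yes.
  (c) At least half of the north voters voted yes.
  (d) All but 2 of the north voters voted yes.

(b)

|A| = 15, |A ∩ B| = 7, |A ∖ B| = 8.
(a) |A ∩ B| ≥ 14: fails.
(b) |A ∩ B| < |A ∖ B|: holds.
(c) |A ∩ B| ≥ |A ∖ B|: fails.
(d) |A ∖ B| = 2: fails.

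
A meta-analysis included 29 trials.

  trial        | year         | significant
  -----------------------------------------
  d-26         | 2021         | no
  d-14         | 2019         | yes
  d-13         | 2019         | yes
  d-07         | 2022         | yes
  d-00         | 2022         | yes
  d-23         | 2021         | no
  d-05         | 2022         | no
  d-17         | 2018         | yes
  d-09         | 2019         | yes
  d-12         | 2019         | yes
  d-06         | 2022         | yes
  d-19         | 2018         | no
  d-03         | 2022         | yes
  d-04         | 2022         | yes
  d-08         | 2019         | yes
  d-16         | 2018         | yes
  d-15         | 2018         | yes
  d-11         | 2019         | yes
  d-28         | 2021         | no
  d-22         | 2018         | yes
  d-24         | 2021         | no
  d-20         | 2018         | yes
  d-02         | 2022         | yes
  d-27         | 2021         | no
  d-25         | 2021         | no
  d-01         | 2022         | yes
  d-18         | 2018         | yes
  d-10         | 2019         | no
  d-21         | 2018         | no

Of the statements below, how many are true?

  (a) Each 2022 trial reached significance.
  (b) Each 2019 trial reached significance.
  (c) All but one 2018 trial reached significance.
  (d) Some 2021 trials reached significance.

(a) 2022: |A| = 8, |A ∩ B| = 7; needs A ⊆ B, i.e. every element of A is in B (|A ∖ B| = 0) — false.
(b) 2019: |A| = 7, |A ∩ B| = 6; needs A ⊆ B, i.e. every element of A is in B (|A ∖ B| = 0) — false.
(c) 2018: |A| = 8, |A ∩ B| = 6; needs |A ∖ B| = 1 — false.
(d) 2021: |A| = 6, |A ∩ B| = 0; needs A ∩ B ≠ ∅ (|A ∩ B| ≥ 1) — false.

0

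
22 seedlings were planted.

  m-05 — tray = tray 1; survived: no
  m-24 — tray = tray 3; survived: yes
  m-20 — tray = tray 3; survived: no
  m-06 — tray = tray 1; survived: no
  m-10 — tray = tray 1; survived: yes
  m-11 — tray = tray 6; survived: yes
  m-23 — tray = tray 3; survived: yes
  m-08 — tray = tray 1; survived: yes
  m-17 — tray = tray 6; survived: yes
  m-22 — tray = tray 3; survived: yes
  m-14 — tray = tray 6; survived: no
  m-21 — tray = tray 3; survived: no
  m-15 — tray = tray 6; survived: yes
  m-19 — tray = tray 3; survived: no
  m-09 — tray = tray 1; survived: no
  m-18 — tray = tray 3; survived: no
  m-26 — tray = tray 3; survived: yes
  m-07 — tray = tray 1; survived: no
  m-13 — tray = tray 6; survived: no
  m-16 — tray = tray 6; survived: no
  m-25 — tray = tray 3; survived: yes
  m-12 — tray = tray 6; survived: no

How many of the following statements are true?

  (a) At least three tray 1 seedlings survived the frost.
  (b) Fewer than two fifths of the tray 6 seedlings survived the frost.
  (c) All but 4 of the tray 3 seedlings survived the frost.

(a) tray 1: |A| = 6, |A ∩ B| = 2; needs |A ∩ B| ≥ 3 — false.
(b) tray 6: |A| = 7, |A ∩ B| = 3; needs |A ∩ B| / |A| < 2/5 — false.
(c) tray 3: |A| = 9, |A ∩ B| = 5; needs |A ∖ B| = 4 — true.

1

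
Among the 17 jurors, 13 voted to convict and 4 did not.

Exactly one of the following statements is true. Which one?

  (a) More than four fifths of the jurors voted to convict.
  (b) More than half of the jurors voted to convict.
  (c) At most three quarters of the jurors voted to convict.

(b)

|A| = 17, |A ∩ B| = 13, |A ∖ B| = 4.
(a) requires |A ∩ B| / |A| > 4/5: false.
(b) requires |A ∩ B| > |A ∖ B|: true.
(c) requires |A ∩ B| / |A| ≤ 3/4: false.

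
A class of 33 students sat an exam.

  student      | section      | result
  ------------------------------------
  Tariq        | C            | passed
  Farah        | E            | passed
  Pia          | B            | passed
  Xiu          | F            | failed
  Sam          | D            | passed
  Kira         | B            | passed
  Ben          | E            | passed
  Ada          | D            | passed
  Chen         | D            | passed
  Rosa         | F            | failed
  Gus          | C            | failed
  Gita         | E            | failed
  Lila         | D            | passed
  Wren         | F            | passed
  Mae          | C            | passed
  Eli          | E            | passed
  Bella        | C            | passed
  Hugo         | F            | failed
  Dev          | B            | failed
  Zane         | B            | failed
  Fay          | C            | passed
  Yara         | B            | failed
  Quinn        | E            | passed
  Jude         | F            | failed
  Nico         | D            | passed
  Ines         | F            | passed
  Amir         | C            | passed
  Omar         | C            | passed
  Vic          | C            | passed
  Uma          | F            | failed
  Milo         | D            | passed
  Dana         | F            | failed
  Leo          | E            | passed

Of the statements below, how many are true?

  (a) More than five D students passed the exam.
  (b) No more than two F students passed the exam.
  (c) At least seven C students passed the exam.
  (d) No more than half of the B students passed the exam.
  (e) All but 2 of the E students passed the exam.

(a) D: |A| = 6, |A ∩ B| = 6; needs |A ∩ B| > 5 — true.
(b) F: |A| = 8, |A ∩ B| = 2; needs |A ∩ B| ≤ 2 — true.
(c) C: |A| = 8, |A ∩ B| = 7; needs |A ∩ B| ≥ 7 — true.
(d) B: |A| = 5, |A ∩ B| = 2; needs |A ∩ B| ≤ |A ∖ B| — true.
(e) E: |A| = 6, |A ∩ B| = 5; needs |A ∖ B| = 2 — false.

4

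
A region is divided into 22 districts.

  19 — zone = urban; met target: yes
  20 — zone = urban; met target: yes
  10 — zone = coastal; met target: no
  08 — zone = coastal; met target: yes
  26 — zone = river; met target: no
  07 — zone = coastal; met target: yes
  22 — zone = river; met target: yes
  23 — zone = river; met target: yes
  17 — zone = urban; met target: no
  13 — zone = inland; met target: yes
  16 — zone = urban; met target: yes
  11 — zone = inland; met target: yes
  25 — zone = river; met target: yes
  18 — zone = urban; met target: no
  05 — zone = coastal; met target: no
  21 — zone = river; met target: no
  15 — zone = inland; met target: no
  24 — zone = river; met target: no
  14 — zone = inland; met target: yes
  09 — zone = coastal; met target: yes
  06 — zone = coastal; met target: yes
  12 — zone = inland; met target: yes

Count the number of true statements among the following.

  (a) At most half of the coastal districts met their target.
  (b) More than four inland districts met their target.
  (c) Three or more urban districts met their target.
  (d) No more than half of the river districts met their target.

(a) coastal: |A| = 6, |A ∩ B| = 4; needs |A ∩ B| ≤ |A ∖ B| — false.
(b) inland: |A| = 5, |A ∩ B| = 4; needs |A ∩ B| > 4 — false.
(c) urban: |A| = 5, |A ∩ B| = 3; needs |A ∩ B| ≥ 3 — true.
(d) river: |A| = 6, |A ∩ B| = 3; needs |A ∩ B| ≤ |A ∖ B| — true.

2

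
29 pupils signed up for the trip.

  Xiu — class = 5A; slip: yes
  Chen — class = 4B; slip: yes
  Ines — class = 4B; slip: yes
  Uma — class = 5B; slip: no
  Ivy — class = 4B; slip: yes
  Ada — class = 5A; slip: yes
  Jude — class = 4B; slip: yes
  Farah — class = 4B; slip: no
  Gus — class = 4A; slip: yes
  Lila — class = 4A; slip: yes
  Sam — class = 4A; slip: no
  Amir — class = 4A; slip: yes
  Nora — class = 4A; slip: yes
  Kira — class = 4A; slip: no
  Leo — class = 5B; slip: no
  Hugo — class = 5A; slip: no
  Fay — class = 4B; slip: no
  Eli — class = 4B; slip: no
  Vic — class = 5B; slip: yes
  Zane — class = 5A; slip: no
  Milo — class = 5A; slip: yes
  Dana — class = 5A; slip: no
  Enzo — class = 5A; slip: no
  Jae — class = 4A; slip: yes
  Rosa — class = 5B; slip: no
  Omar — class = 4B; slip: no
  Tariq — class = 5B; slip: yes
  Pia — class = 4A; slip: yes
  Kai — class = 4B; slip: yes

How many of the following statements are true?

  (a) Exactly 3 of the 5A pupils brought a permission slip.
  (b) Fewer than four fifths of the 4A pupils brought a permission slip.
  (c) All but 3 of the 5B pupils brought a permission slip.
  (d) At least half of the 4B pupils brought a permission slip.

4

(a) 5A: |A| = 7, |A ∩ B| = 3; needs |A ∩ B| = 3 — true.
(b) 4A: |A| = 8, |A ∩ B| = 6; needs |A ∩ B| / |A| < 4/5 — true.
(c) 5B: |A| = 5, |A ∩ B| = 2; needs |A ∖ B| = 3 — true.
(d) 4B: |A| = 9, |A ∩ B| = 5; needs |A ∩ B| ≥ |A ∖ B| — true.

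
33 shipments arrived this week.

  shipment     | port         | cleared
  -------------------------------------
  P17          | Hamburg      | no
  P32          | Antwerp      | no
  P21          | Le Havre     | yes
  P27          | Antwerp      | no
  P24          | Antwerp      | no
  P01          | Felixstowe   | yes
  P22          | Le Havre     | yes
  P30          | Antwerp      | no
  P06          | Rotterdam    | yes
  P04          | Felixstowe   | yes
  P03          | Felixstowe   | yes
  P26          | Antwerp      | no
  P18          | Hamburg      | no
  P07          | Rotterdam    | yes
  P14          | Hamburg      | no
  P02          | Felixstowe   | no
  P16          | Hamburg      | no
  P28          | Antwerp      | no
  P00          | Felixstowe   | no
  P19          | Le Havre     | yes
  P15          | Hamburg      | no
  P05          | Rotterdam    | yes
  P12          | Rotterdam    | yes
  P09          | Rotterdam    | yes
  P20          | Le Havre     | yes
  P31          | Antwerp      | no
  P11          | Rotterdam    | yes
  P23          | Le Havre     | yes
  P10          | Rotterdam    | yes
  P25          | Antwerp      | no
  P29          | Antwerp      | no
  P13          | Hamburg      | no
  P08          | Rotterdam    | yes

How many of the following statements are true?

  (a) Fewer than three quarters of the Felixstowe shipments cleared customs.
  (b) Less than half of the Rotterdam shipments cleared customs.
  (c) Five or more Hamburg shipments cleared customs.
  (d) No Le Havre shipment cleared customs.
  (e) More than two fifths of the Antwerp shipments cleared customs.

1

(a) Felixstowe: |A| = 5, |A ∩ B| = 3; needs |A ∩ B| / |A| < 3/4 — true.
(b) Rotterdam: |A| = 8, |A ∩ B| = 8; needs |A ∩ B| < |A ∖ B| — false.
(c) Hamburg: |A| = 6, |A ∩ B| = 0; needs |A ∩ B| ≥ 5 — false.
(d) Le Havre: |A| = 5, |A ∩ B| = 5; needs A ∩ B = ∅ (|A ∩ B| = 0) — false.
(e) Antwerp: |A| = 9, |A ∩ B| = 0; needs |A ∩ B| / |A| > 2/5 — false.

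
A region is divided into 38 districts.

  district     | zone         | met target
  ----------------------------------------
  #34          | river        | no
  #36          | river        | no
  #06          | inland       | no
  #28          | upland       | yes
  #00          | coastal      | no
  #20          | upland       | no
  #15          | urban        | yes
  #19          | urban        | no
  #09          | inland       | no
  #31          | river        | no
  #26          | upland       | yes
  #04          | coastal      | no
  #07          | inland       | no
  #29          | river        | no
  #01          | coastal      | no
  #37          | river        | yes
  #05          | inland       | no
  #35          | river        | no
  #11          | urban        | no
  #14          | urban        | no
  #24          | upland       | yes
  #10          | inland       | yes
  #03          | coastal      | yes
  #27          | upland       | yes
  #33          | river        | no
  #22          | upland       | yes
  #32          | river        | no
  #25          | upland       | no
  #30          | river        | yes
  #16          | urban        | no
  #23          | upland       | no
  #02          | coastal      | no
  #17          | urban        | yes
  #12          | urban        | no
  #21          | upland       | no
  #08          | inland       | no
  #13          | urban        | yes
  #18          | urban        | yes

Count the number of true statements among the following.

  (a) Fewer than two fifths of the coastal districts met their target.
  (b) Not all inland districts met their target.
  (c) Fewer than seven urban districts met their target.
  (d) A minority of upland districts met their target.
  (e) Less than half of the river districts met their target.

4

(a) coastal: |A| = 5, |A ∩ B| = 1; needs |A ∩ B| / |A| < 2/5 — true.
(b) inland: |A| = 6, |A ∩ B| = 1; needs A ⊄ B (|A ∖ B| ≥ 1) — true.
(c) urban: |A| = 9, |A ∩ B| = 4; needs |A ∩ B| < 7 — true.
(d) upland: |A| = 9, |A ∩ B| = 5; needs |A ∩ B| < |A ∖ B| — false.
(e) river: |A| = 9, |A ∩ B| = 2; needs |A ∩ B| < |A ∖ B| — true.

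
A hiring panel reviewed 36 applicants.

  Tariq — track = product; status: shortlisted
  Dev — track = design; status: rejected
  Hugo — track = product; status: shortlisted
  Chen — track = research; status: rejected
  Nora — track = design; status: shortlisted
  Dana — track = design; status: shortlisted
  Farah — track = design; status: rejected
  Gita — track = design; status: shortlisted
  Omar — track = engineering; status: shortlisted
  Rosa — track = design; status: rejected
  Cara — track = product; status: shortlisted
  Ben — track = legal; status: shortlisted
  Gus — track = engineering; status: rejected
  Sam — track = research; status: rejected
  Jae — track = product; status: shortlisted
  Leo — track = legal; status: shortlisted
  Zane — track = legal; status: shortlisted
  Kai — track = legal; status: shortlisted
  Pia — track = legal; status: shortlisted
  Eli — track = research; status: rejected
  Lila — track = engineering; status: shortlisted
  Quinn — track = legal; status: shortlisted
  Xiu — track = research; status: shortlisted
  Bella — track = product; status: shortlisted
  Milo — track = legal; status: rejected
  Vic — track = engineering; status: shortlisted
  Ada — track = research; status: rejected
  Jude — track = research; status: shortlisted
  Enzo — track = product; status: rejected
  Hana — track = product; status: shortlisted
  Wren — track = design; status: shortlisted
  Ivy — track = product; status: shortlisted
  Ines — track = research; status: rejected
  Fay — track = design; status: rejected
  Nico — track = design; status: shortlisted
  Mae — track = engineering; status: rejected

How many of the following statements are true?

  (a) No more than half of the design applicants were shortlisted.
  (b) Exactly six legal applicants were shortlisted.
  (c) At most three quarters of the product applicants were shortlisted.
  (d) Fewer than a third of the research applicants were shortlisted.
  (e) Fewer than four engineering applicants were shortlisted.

(a) design: |A| = 9, |A ∩ B| = 5; needs |A ∩ B| ≤ |A ∖ B| — false.
(b) legal: |A| = 7, |A ∩ B| = 6; needs |A ∩ B| = 6 — true.
(c) product: |A| = 8, |A ∩ B| = 7; needs |A ∩ B| / |A| ≤ 3/4 — false.
(d) research: |A| = 7, |A ∩ B| = 2; needs |A ∩ B| / |A| < 1/3 — true.
(e) engineering: |A| = 5, |A ∩ B| = 3; needs |A ∩ B| < 4 — true.

3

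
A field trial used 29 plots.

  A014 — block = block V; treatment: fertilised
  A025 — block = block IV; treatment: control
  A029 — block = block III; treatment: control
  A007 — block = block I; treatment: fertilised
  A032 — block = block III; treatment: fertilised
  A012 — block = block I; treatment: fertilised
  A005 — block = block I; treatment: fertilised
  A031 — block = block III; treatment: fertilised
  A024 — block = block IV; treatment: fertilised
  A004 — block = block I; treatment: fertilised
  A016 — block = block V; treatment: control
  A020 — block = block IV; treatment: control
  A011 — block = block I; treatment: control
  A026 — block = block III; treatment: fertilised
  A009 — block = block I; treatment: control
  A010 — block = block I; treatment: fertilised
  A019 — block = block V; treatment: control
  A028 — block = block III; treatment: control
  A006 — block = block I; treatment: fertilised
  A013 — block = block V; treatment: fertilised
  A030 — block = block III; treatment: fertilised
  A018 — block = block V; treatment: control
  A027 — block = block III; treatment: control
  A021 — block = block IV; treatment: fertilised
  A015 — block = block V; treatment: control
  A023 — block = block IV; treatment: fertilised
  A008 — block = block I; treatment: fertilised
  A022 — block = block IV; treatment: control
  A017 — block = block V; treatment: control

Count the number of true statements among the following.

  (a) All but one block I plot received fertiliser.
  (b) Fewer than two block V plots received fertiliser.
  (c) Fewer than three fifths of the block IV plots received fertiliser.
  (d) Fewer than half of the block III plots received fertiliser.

(a) block I: |A| = 9, |A ∩ B| = 7; needs |A ∖ B| = 1 — false.
(b) block V: |A| = 7, |A ∩ B| = 2; needs |A ∩ B| < 2 — false.
(c) block IV: |A| = 6, |A ∩ B| = 3; needs |A ∩ B| / |A| < 3/5 — true.
(d) block III: |A| = 7, |A ∩ B| = 4; needs |A ∩ B| < |A ∖ B| — false.

1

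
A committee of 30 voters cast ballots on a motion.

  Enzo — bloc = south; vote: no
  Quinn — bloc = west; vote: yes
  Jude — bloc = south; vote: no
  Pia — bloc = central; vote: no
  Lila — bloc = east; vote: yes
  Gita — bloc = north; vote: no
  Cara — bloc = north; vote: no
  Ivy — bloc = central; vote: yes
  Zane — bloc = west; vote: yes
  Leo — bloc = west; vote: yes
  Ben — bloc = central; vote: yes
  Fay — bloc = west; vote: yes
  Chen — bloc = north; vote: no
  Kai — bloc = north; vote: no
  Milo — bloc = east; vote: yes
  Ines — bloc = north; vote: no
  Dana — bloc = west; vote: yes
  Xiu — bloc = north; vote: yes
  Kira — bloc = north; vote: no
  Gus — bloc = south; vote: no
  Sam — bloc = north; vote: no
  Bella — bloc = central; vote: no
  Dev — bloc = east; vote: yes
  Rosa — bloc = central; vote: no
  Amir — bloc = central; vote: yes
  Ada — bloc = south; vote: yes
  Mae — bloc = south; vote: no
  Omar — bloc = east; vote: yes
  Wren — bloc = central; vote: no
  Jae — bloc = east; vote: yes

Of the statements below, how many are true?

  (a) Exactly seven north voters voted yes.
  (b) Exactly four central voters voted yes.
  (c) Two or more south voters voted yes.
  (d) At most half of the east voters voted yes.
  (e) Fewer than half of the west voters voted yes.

(a) north: |A| = 8, |A ∩ B| = 1; needs |A ∩ B| = 7 — false.
(b) central: |A| = 7, |A ∩ B| = 3; needs |A ∩ B| = 4 — false.
(c) south: |A| = 5, |A ∩ B| = 1; needs |A ∩ B| ≥ 2 — false.
(d) east: |A| = 5, |A ∩ B| = 5; needs |A ∩ B| ≤ |A ∖ B| — false.
(e) west: |A| = 5, |A ∩ B| = 5; needs |A ∩ B| < |A ∖ B| — false.

0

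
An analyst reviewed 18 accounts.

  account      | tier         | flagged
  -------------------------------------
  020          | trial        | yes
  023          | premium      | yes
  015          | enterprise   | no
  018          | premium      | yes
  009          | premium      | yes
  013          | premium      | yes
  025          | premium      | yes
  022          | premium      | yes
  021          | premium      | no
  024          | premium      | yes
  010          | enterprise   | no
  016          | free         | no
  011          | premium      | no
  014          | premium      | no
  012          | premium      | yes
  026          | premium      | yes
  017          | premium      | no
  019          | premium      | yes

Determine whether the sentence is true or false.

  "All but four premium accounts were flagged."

True

'All but four premium accounts were flagged' holds iff |A ∖ B| = 4.
A (the restrictor) = {023, 018, 009, 013, 025, 022, 021, 024, 011, 014, 012, 026, 017, 019}, |A| = 14.
A ∖ B = {021, 011, 014, 017}, so |A ∖ B| = 4.
|A ∖ B| = 4, so the statement is true.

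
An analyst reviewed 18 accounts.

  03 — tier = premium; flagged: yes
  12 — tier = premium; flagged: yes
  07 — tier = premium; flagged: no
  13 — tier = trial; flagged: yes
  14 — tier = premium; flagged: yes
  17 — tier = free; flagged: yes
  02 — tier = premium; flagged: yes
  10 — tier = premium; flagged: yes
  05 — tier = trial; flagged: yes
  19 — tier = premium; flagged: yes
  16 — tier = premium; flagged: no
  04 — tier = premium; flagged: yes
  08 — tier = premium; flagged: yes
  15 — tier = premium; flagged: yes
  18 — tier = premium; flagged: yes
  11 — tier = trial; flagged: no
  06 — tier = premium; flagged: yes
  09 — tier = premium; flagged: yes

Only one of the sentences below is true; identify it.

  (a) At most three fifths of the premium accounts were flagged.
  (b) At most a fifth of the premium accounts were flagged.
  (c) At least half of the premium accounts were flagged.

(c)

|A| = 14, |A ∩ B| = 12, |A ∖ B| = 2.
(a) requires |A ∩ B| / |A| ≤ 3/5: false.
(b) requires |A ∩ B| / |A| ≤ 1/5: false.
(c) requires |A ∩ B| ≥ |A ∖ B|: true.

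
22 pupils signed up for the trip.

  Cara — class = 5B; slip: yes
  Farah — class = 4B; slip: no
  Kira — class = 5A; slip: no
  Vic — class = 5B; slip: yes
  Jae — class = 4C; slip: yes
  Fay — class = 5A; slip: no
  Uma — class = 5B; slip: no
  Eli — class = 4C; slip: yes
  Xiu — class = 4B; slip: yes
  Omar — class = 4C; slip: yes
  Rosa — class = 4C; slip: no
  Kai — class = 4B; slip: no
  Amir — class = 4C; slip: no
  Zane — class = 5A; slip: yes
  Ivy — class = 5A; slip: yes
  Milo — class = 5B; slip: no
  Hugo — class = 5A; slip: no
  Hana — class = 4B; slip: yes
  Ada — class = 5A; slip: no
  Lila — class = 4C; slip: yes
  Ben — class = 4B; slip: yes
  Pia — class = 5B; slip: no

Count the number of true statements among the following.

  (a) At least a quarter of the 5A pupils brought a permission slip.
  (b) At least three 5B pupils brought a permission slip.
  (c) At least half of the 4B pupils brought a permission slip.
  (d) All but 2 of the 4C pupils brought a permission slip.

(a) 5A: |A| = 6, |A ∩ B| = 2; needs |A ∩ B| / |A| ≥ 1/4 — true.
(b) 5B: |A| = 5, |A ∩ B| = 2; needs |A ∩ B| ≥ 3 — false.
(c) 4B: |A| = 5, |A ∩ B| = 3; needs |A ∩ B| ≥ |A ∖ B| — true.
(d) 4C: |A| = 6, |A ∩ B| = 4; needs |A ∖ B| = 2 — true.

3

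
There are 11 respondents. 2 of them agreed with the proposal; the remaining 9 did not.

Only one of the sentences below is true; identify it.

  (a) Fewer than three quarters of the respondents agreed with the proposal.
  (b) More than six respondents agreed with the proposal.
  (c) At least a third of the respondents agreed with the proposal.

(a)

|A| = 11, |A ∩ B| = 2, |A ∖ B| = 9.
(a) requires |A ∩ B| / |A| < 3/4: true.
(b) requires |A ∩ B| > 6: false.
(c) requires |A ∩ B| / |A| ≥ 1/3: false.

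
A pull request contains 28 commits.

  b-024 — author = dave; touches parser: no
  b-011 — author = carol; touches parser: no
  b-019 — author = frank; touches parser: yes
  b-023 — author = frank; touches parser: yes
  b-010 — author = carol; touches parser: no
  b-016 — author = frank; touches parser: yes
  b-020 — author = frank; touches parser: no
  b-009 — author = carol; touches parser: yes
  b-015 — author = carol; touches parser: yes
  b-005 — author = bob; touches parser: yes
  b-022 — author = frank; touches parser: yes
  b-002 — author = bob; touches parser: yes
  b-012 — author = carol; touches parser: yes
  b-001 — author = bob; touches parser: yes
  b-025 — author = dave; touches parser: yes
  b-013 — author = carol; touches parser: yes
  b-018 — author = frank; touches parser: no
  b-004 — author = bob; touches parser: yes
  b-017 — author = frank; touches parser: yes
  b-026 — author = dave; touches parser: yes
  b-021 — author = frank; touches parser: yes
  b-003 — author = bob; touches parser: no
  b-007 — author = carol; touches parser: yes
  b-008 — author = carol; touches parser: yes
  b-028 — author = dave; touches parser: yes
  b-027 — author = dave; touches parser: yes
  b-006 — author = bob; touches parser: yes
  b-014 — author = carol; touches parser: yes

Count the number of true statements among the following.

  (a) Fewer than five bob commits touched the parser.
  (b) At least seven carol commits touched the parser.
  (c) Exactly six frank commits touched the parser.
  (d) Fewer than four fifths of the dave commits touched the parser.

2

(a) bob: |A| = 6, |A ∩ B| = 5; needs |A ∩ B| < 5 — false.
(b) carol: |A| = 9, |A ∩ B| = 7; needs |A ∩ B| ≥ 7 — true.
(c) frank: |A| = 8, |A ∩ B| = 6; needs |A ∩ B| = 6 — true.
(d) dave: |A| = 5, |A ∩ B| = 4; needs |A ∩ B| / |A| < 4/5 — false.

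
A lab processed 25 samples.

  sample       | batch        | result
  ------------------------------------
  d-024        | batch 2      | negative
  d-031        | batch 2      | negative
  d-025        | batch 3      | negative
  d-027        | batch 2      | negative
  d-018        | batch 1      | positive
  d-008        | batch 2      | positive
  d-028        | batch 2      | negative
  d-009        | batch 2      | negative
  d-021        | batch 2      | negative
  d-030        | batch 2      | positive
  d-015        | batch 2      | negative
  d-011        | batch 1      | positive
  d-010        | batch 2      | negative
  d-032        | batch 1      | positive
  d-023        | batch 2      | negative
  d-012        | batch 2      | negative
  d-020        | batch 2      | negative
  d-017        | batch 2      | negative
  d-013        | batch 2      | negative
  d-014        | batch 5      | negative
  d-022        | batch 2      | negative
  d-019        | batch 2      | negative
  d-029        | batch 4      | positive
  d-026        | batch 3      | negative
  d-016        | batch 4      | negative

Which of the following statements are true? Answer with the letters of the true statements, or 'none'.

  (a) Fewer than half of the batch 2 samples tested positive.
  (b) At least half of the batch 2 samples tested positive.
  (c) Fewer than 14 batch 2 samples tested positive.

|A| = 17, |A ∩ B| = 2, |A ∖ B| = 15.
(a) |A ∩ B| < |A ∖ B|: holds.
(b) |A ∩ B| ≥ |A ∖ B|: fails.
(c) |A ∩ B| < 14: holds.

(a), (c)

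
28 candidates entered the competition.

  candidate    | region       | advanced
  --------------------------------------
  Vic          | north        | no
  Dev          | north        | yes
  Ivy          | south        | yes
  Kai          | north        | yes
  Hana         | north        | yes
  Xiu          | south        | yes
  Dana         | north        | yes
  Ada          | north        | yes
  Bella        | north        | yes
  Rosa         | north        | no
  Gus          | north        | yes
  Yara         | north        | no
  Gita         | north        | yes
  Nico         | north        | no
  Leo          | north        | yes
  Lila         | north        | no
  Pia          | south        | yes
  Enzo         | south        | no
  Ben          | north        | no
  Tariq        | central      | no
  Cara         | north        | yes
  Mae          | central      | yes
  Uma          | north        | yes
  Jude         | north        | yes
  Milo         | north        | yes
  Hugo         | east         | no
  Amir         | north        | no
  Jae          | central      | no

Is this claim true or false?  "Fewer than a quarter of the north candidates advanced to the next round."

'Fewer than a quarter of the north candidates advanced to the next round' holds iff |A ∩ B| / |A| < 1/4.
|A| = 20, |A ∩ B| = 13, |A ∖ B| = 7.
|A ∩ B|/|A| = 13/20, so the statement is false.

False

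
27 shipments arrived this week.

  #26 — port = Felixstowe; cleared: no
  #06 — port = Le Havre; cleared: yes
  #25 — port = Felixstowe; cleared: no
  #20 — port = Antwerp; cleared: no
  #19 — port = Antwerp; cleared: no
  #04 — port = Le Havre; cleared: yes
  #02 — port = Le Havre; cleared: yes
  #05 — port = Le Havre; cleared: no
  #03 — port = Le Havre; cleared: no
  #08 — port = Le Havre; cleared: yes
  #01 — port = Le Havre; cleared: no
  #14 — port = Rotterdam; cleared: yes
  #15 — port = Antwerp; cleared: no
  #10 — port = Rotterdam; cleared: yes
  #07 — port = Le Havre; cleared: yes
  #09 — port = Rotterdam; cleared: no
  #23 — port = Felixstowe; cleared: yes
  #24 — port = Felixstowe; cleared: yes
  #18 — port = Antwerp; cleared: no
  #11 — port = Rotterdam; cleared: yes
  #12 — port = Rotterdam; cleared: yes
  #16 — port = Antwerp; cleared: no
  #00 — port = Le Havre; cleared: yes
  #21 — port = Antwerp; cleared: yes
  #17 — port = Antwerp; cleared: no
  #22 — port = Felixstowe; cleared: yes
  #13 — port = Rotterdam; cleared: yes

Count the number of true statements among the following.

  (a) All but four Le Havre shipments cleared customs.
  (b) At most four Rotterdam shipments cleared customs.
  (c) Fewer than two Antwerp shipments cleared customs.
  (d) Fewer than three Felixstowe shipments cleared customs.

1

(a) Le Havre: |A| = 9, |A ∩ B| = 6; needs |A ∖ B| = 4 — false.
(b) Rotterdam: |A| = 6, |A ∩ B| = 5; needs |A ∩ B| ≤ 4 — false.
(c) Antwerp: |A| = 7, |A ∩ B| = 1; needs |A ∩ B| < 2 — true.
(d) Felixstowe: |A| = 5, |A ∩ B| = 3; needs |A ∩ B| < 3 — false.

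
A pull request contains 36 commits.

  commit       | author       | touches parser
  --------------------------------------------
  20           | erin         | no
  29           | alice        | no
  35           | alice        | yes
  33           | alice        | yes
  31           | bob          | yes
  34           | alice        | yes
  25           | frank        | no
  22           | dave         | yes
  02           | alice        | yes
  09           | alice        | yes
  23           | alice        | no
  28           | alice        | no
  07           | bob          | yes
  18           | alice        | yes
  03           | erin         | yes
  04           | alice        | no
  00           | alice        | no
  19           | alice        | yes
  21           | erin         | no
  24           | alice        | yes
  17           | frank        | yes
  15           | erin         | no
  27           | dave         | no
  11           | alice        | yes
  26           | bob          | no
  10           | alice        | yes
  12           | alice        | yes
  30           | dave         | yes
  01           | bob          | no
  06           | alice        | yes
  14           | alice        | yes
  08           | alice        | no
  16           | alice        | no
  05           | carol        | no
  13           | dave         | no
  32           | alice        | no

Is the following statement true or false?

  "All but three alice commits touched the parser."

False

'All but three alice commits touched the parser' holds iff |A ∖ B| = 3.
|A| = 21, |A ∩ B| = 13, |A ∖ B| = 8.
|A ∖ B| = 8, so the statement is false.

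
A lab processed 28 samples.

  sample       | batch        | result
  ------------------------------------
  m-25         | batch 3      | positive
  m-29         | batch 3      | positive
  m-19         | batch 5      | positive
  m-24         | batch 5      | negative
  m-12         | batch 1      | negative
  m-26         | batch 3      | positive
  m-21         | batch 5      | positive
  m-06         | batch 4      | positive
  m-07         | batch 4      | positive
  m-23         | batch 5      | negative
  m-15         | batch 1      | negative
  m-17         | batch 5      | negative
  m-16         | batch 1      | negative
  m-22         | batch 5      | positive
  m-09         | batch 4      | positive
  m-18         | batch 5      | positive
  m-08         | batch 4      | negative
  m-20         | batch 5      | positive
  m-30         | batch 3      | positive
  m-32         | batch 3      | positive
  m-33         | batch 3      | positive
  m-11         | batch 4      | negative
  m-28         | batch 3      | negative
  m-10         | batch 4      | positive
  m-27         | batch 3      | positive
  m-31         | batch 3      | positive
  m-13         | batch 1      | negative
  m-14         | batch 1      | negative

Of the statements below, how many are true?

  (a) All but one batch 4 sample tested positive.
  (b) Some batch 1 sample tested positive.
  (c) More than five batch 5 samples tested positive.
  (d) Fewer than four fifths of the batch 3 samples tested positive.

(a) batch 4: |A| = 6, |A ∩ B| = 4; needs |A ∖ B| = 1 — false.
(b) batch 1: |A| = 5, |A ∩ B| = 0; needs A ∩ B ≠ ∅ (|A ∩ B| ≥ 1) — false.
(c) batch 5: |A| = 8, |A ∩ B| = 5; needs |A ∩ B| > 5 — false.
(d) batch 3: |A| = 9, |A ∩ B| = 8; needs |A ∩ B| / |A| < 4/5 — false.

0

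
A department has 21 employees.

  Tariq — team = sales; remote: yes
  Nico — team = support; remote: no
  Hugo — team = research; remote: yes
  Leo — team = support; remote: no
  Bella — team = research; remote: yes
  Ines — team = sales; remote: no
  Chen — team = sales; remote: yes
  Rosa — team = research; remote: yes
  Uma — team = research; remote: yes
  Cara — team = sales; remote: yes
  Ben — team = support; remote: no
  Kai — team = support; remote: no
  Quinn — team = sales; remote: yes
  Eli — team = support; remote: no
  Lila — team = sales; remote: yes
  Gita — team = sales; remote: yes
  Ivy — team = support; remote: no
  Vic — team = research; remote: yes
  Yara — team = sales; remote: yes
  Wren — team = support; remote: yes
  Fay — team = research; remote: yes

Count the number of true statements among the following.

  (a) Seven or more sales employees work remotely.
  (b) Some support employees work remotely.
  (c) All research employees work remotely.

3

(a) sales: |A| = 8, |A ∩ B| = 7; needs |A ∩ B| ≥ 7 — true.
(b) support: |A| = 7, |A ∩ B| = 1; needs A ∩ B ≠ ∅ (|A ∩ B| ≥ 1) — true.
(c) research: |A| = 6, |A ∩ B| = 6; needs A ⊆ B, i.e. every element of A is in B (|A ∖ B| = 0) — true.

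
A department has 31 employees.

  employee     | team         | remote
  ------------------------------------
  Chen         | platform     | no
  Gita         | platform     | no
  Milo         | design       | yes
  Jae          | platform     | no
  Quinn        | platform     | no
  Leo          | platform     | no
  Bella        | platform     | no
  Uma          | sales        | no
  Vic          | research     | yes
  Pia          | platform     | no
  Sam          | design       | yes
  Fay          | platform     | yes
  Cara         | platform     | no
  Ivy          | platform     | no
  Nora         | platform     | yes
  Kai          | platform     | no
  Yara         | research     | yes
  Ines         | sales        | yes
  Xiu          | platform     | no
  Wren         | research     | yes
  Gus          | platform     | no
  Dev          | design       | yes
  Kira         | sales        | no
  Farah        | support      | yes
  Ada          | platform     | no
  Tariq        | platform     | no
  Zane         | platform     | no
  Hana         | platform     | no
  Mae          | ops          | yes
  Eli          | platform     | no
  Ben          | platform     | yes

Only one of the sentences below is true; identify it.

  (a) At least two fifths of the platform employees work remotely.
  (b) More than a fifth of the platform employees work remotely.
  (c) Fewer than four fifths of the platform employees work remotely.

|A| = 20, |A ∩ B| = 3, |A ∖ B| = 17.
(a) requires |A ∩ B| / |A| ≥ 2/5: false.
(b) requires |A ∩ B| / |A| > 1/5: false.
(c) requires |A ∩ B| / |A| < 4/5: true.

(c)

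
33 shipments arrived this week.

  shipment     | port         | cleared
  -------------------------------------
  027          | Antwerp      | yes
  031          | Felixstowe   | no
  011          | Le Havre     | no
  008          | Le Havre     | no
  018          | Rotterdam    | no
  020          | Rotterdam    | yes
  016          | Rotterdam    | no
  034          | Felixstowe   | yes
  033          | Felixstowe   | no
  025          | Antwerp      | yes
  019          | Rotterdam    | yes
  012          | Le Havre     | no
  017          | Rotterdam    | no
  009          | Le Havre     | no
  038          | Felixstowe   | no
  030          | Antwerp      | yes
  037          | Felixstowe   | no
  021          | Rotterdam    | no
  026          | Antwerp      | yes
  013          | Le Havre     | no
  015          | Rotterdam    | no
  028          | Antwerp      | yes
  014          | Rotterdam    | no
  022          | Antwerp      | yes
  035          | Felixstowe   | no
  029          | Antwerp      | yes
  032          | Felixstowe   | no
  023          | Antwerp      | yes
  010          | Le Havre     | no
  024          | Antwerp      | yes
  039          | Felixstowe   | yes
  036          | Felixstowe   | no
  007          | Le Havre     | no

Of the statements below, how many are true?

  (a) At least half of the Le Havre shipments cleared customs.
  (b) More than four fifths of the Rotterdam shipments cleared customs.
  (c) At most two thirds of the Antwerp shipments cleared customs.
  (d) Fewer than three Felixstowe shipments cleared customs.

(a) Le Havre: |A| = 7, |A ∩ B| = 0; needs |A ∩ B| ≥ |A ∖ B| — false.
(b) Rotterdam: |A| = 8, |A ∩ B| = 2; needs |A ∩ B| / |A| > 4/5 — false.
(c) Antwerp: |A| = 9, |A ∩ B| = 9; needs |A ∩ B| / |A| ≤ 2/3 — false.
(d) Felixstowe: |A| = 9, |A ∩ B| = 2; needs |A ∩ B| < 3 — true.

1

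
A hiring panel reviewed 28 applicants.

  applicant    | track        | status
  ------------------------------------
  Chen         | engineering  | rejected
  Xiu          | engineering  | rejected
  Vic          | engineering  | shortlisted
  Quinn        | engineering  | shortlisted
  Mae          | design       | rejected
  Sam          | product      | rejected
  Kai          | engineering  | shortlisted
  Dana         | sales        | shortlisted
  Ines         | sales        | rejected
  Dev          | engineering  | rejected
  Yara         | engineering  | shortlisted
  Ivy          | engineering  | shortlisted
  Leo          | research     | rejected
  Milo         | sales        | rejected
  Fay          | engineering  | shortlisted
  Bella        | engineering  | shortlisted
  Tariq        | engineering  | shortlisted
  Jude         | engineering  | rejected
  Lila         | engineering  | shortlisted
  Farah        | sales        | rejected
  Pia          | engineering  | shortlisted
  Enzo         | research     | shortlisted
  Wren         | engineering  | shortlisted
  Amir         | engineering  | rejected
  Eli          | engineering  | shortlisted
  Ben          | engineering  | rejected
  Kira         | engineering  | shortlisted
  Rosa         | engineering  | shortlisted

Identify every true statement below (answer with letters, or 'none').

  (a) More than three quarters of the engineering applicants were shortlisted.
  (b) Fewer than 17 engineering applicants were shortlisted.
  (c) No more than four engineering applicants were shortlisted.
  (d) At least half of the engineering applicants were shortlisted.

|A| = 20, |A ∩ B| = 14, |A ∖ B| = 6.
(a) |A ∩ B| / |A| > 3/4: fails.
(b) |A ∩ B| < 17: holds.
(c) |A ∩ B| ≤ 4: fails.
(d) |A ∩ B| ≥ |A ∖ B|: holds.

(b), (d)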